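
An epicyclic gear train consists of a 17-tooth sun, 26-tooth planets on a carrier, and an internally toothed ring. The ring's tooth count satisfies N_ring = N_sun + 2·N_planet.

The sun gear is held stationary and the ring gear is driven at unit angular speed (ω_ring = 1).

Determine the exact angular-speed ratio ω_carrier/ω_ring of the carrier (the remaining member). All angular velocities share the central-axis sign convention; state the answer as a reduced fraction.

N_ring = 17 + 2·26 = 69
17(ω_s−ω_c) = −69(ω_r−ω_c),  ω_s=0, ω_r=1
17(0−ω_c) = −69(1−ω_c)  ⇒  86ω_c = 69  ⇒  ω_c = 69/86
ω_c/ω_r = 69/86

69/86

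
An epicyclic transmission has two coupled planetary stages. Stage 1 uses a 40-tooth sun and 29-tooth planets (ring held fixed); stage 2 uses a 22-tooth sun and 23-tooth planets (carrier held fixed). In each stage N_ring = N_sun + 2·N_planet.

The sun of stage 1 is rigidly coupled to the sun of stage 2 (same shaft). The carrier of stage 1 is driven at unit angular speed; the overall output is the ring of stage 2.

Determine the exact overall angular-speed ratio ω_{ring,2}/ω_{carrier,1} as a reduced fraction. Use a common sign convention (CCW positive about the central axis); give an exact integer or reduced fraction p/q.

Stage 1: N_ring = 40 + 2·29 = 98
Stage 1: 40(ω_s−ω_c) = −98(ω_r−ω_c),  ω_r=0, ω_c=1
Stage 1: ω_s = 1 − (98/40)(0−1) = 69/20
  ⇒ ω_s¹/ω_c¹ = 69/20
Stage 2: N_ring = 22 + 2·23 = 68
Stage 2: 22(ω_s−ω_c) = −68(ω_r−ω_c),  ω_c=0, ω_s=1
Stage 2: ω_r = 0 − (22/68)(1−0) = -11/34
  ⇒ ω_r²/ω_s² = -11/34
Coupling ω_s² = ω_s¹ ⇒ overall = 69/20 × -11/34 = -759/680

-759/680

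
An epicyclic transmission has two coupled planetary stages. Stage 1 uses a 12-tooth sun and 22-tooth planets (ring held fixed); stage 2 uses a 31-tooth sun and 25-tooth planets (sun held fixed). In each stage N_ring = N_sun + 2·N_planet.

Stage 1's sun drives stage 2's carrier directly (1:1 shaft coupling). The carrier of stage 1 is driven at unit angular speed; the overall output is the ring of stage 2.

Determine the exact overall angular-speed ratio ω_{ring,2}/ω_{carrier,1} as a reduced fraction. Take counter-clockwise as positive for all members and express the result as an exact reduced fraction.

1904/243

Stage 1: N_ring = 12 + 2·22 = 56
Stage 1: 12(ω_s−ω_c) = −56(ω_r−ω_c),  ω_r=0, ω_c=1
Stage 1: ω_s = 1 − (56/12)(0−1) = 17/3
  ⇒ ω_s¹/ω_c¹ = 17/3
Stage 2: N_ring = 31 + 2·25 = 81
Stage 2: 31(ω_s−ω_c) = −81(ω_r−ω_c),  ω_s=0, ω_c=1
Stage 2: ω_r = 1 − (31/81)(0−1) = 112/81
  ⇒ ω_r²/ω_c² = 112/81
Coupling ω_c² = ω_s¹ ⇒ overall = 17/3 × 112/81 = 1904/243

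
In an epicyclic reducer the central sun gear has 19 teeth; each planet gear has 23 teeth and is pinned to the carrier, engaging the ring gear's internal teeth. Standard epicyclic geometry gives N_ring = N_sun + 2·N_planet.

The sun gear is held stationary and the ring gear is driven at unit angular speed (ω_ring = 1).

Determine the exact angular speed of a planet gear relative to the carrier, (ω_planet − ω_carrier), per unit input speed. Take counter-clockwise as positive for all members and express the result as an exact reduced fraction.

N_ring = 19 + 2·23 = 65
19(ω_s−ω_c) = −65(ω_r−ω_c),  ω_s=0, ω_r=1
19(0−ω_c) = −65(1−ω_c)  ⇒  84ω_c = 65  ⇒  ω_c = 65/84
sun–planet: 19·(0−65/84) = −23·(ω_p−ω_c)  ⇒  ω_p−ω_c = −(19/23)·(-65/84) = 1235/1932

1235/1932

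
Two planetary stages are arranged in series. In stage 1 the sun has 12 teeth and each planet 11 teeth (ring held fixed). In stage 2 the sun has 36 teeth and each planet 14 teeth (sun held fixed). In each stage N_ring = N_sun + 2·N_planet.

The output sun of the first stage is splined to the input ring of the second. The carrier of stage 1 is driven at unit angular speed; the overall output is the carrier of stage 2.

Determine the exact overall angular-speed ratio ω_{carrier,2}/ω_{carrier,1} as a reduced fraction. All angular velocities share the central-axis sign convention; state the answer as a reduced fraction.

184/75

Stage 1: N_ring = 12 + 2·11 = 34
Stage 1: 12(ω_s−ω_c) = −34(ω_r−ω_c),  ω_r=0, ω_c=1
Stage 1: ω_s = 1 − (34/12)(0−1) = 23/6
  ⇒ ω_s¹/ω_c¹ = 23/6
Stage 2: N_ring = 36 + 2·14 = 64
Stage 2: 36(ω_s−ω_c) = −64(ω_r−ω_c),  ω_s=0, ω_r=1
Stage 2: 36(0−ω_c) = −64(1−ω_c)  ⇒  100ω_c = 64  ⇒  ω_c = 16/25
  ⇒ ω_c²/ω_r² = 16/25
Coupling ω_r² = ω_s¹ ⇒ overall = 23/6 × 16/25 = 184/75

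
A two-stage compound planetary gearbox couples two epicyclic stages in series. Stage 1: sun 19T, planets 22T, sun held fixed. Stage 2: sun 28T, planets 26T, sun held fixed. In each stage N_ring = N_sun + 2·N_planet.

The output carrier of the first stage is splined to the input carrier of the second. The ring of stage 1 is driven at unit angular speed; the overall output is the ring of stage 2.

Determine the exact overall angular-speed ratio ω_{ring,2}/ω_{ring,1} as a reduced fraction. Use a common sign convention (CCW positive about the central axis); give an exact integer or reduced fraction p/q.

Stage 1: N_ring = 19 + 2·22 = 63
Stage 1: 19(ω_s−ω_c) = −63(ω_r−ω_c),  ω_s=0, ω_r=1
Stage 1: 19(0−ω_c) = −63(1−ω_c)  ⇒  82ω_c = 63  ⇒  ω_c = 63/82
  ⇒ ω_c¹/ω_r¹ = 63/82
Stage 2: N_ring = 28 + 2·26 = 80
Stage 2: 28(ω_s−ω_c) = −80(ω_r−ω_c),  ω_s=0, ω_c=1
Stage 2: ω_r = 1 − (28/80)(0−1) = 27/20
  ⇒ ω_r²/ω_c² = 27/20
Coupling ω_c² = ω_c¹ ⇒ overall = 63/82 × 27/20 = 1701/1640

1701/1640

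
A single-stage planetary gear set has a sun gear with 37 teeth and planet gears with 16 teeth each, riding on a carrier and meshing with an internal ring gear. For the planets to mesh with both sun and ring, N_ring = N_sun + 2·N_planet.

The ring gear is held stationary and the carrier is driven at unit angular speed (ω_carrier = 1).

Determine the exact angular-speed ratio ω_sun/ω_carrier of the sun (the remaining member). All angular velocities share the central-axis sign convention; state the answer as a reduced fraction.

106/37

N_ring = 37 + 2·16 = 69
37(ω_s−ω_c) = −69(ω_r−ω_c),  ω_r=0, ω_c=1
ω_s = 1 − (69/37)(0−1) = 106/37
ω_s/ω_c = 106/37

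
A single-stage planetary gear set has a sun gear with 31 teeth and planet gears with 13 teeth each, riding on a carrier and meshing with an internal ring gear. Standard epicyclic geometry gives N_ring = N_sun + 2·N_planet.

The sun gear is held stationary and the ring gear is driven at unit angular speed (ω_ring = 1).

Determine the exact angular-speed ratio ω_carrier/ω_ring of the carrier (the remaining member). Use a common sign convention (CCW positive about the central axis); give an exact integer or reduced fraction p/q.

N_ring = 31 + 2·13 = 57
31(ω_s−ω_c) = −57(ω_r−ω_c),  ω_s=0, ω_r=1
31(0−ω_c) = −57(1−ω_c)  ⇒  88ω_c = 57  ⇒  ω_c = 57/88
ω_c/ω_r = 57/88

57/88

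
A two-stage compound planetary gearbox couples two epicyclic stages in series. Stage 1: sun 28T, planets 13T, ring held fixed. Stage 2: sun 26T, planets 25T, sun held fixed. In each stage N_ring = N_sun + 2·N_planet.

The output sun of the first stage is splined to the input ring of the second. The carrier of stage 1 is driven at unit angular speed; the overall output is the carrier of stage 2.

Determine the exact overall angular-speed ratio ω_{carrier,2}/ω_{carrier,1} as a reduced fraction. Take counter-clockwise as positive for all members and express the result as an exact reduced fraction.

779/357

Stage 1: N_ring = 28 + 2·13 = 54
Stage 1: 28(ω_s−ω_c) = −54(ω_r−ω_c),  ω_r=0, ω_c=1
Stage 1: ω_s = 1 − (54/28)(0−1) = 41/14
  ⇒ ω_s¹/ω_c¹ = 41/14
Stage 2: N_ring = 26 + 2·25 = 76
Stage 2: 26(ω_s−ω_c) = −76(ω_r−ω_c),  ω_s=0, ω_r=1
Stage 2: 26(0−ω_c) = −76(1−ω_c)  ⇒  102ω_c = 76  ⇒  ω_c = 38/51
  ⇒ ω_c²/ω_r² = 38/51
Coupling ω_r² = ω_s¹ ⇒ overall = 41/14 × 38/51 = 779/357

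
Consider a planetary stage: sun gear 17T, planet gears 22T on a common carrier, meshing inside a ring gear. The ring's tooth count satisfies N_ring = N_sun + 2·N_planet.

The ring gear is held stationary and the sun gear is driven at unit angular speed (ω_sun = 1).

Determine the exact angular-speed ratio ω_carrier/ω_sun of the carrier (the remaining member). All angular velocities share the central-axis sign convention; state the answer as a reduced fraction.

17/78

N_ring = 17 + 2·22 = 61
17(ω_s−ω_c) = −61(ω_r−ω_c),  ω_r=0, ω_s=1
17(1−ω_c) = −61(0−ω_c)  ⇒  78ω_c = 17  ⇒  ω_c = 17/78
ω_c/ω_s = 17/78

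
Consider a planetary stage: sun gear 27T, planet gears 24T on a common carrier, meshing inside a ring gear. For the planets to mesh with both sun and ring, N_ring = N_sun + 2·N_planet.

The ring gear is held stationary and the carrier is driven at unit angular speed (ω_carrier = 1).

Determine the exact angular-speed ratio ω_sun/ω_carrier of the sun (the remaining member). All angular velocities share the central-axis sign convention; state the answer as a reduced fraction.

N_ring = 27 + 2·24 = 75
27(ω_s−ω_c) = −75(ω_r−ω_c),  ω_r=0, ω_c=1
ω_s = 1 − (75/27)(0−1) = 34/9
ω_s/ω_c = 34/9

34/9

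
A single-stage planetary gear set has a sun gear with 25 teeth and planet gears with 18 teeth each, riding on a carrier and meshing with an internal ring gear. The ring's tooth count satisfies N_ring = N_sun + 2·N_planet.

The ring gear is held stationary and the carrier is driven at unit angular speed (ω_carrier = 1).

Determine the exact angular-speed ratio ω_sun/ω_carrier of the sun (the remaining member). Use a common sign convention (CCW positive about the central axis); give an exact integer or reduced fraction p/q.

N_ring = 25 + 2·18 = 61
25(ω_s−ω_c) = −61(ω_r−ω_c),  ω_r=0, ω_c=1
ω_s = 1 − (61/25)(0−1) = 86/25
ω_s/ω_c = 86/25

86/25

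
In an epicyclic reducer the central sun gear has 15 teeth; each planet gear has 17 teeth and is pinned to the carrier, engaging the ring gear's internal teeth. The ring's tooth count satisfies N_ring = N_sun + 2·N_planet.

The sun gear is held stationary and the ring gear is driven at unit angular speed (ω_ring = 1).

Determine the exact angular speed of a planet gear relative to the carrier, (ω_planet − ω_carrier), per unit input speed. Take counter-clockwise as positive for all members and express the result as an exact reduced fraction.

N_ring = 15 + 2·17 = 49
15(ω_s−ω_c) = −49(ω_r−ω_c),  ω_s=0, ω_r=1
15(0−ω_c) = −49(1−ω_c)  ⇒  64ω_c = 49  ⇒  ω_c = 49/64
sun–planet: 15·(0−49/64) = −17·(ω_p−ω_c)  ⇒  ω_p−ω_c = −(15/17)·(-49/64) = 735/1088

735/1088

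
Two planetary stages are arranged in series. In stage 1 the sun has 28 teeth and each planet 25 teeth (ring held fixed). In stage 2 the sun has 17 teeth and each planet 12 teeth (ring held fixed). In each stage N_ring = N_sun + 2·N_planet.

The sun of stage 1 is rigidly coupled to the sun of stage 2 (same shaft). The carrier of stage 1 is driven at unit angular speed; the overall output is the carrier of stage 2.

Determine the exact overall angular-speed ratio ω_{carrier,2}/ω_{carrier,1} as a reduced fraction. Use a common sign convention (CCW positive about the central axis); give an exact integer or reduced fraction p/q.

Stage 1: N_ring = 28 + 2·25 = 78
Stage 1: 28(ω_s−ω_c) = −78(ω_r−ω_c),  ω_r=0, ω_c=1
Stage 1: ω_s = 1 − (78/28)(0−1) = 53/14
  ⇒ ω_s¹/ω_c¹ = 53/14
Stage 2: N_ring = 17 + 2·12 = 41
Stage 2: 17(ω_s−ω_c) = −41(ω_r−ω_c),  ω_r=0, ω_s=1
Stage 2: 17(1−ω_c) = −41(0−ω_c)  ⇒  58ω_c = 17  ⇒  ω_c = 17/58
  ⇒ ω_c²/ω_s² = 17/58
Coupling ω_s² = ω_s¹ ⇒ overall = 53/14 × 17/58 = 901/812

901/812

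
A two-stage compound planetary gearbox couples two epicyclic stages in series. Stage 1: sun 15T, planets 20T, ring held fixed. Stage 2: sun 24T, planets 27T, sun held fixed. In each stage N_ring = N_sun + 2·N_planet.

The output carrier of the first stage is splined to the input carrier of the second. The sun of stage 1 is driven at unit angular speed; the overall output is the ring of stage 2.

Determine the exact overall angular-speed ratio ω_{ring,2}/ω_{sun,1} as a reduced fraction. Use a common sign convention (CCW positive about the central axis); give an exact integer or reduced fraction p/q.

51/182

Stage 1: N_ring = 15 + 2·20 = 55
Stage 1: 15(ω_s−ω_c) = −55(ω_r−ω_c),  ω_r=0, ω_s=1
Stage 1: 15(1−ω_c) = −55(0−ω_c)  ⇒  70ω_c = 15  ⇒  ω_c = 3/14
  ⇒ ω_c¹/ω_s¹ = 3/14
Stage 2: N_ring = 24 + 2·27 = 78
Stage 2: 24(ω_s−ω_c) = −78(ω_r−ω_c),  ω_s=0, ω_c=1
Stage 2: ω_r = 1 − (24/78)(0−1) = 17/13
  ⇒ ω_r²/ω_c² = 17/13
Coupling ω_c² = ω_c¹ ⇒ overall = 3/14 × 17/13 = 51/182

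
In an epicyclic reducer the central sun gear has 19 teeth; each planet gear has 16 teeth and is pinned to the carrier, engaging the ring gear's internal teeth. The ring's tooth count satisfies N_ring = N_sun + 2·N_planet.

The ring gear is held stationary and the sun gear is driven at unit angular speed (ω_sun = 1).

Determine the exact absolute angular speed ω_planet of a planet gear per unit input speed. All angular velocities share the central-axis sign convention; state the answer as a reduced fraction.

N_ring = 19 + 2·16 = 51
19(ω_s−ω_c) = −51(ω_r−ω_c),  ω_r=0, ω_s=1
19(1−ω_c) = −51(0−ω_c)  ⇒  70ω_c = 19  ⇒  ω_c = 19/70
sun–planet: 19·(1−19/70) = −16·(ω_p−ω_c)  ⇒  ω_p−ω_c = −(19/16)·(51/70) = -969/1120
ω_p = 19/70 − 969/1120 = -19/32

-19/32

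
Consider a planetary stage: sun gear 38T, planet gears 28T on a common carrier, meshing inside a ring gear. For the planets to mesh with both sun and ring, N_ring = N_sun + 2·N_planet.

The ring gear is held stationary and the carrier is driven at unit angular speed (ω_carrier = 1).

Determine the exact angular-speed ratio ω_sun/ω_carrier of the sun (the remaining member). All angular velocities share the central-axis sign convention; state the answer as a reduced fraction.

N_ring = 38 + 2·28 = 94
38(ω_s−ω_c) = −94(ω_r−ω_c),  ω_r=0, ω_c=1
ω_s = 1 − (94/38)(0−1) = 66/19
ω_s/ω_c = 66/19

66/19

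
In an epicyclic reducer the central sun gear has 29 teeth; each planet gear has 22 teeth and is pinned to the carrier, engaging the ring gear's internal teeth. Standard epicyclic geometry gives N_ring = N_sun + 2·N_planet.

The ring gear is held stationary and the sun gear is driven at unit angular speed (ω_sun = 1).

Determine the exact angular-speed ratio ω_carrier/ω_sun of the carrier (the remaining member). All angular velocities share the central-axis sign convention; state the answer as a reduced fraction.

29/102

N_ring = 29 + 2·22 = 73
29(ω_s−ω_c) = −73(ω_r−ω_c),  ω_r=0, ω_s=1
29(1−ω_c) = −73(0−ω_c)  ⇒  102ω_c = 29  ⇒  ω_c = 29/102
ω_c/ω_s = 29/102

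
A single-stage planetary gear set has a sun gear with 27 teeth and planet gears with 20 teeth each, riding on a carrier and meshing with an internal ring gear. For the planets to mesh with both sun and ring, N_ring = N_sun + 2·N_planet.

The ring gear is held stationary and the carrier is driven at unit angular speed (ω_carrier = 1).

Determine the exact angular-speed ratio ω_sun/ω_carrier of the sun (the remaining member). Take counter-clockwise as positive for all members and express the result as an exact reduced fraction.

94/27

N_ring = 27 + 2·20 = 67
27(ω_s−ω_c) = −67(ω_r−ω_c),  ω_r=0, ω_c=1
ω_s = 1 − (67/27)(0−1) = 94/27
ω_s/ω_c = 94/27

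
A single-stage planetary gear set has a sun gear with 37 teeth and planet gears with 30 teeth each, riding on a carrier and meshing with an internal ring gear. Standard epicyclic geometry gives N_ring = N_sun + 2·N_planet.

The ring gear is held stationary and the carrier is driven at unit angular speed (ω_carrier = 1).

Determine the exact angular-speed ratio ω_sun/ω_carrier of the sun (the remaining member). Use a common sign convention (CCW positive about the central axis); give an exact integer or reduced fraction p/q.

N_ring = 37 + 2·30 = 97
37(ω_s−ω_c) = −97(ω_r−ω_c),  ω_r=0, ω_c=1
ω_s = 1 − (97/37)(0−1) = 134/37
ω_s/ω_c = 134/37

134/37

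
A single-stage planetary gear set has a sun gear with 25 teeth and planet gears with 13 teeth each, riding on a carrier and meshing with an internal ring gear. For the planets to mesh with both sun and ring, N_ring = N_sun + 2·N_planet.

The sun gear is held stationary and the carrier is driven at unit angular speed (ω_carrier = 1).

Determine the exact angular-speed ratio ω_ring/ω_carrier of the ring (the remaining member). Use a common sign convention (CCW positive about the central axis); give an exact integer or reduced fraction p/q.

N_ring = 25 + 2·13 = 51
25(ω_s−ω_c) = −51(ω_r−ω_c),  ω_s=0, ω_c=1
ω_r = 1 − (25/51)(0−1) = 76/51
ω_r/ω_c = 76/51

76/51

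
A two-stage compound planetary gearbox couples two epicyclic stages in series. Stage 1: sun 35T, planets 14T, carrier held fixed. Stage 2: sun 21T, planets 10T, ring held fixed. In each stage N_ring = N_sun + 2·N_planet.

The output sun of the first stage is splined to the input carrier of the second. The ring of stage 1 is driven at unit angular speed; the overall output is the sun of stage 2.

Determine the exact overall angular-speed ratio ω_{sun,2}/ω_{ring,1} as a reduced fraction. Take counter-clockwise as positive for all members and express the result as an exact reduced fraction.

Stage 1: N_ring = 35 + 2·14 = 63
Stage 1: 35(ω_s−ω_c) = −63(ω_r−ω_c),  ω_c=0, ω_r=1
Stage 1: ω_s = 0 − (63/35)(1−0) = -9/5
  ⇒ ω_s¹/ω_r¹ = -9/5
Stage 2: N_ring = 21 + 2·10 = 41
Stage 2: 21(ω_s−ω_c) = −41(ω_r−ω_c),  ω_r=0, ω_c=1
Stage 2: ω_s = 1 − (41/21)(0−1) = 62/21
  ⇒ ω_s²/ω_c² = 62/21
Coupling ω_c² = ω_s¹ ⇒ overall = -9/5 × 62/21 = -186/35

-186/35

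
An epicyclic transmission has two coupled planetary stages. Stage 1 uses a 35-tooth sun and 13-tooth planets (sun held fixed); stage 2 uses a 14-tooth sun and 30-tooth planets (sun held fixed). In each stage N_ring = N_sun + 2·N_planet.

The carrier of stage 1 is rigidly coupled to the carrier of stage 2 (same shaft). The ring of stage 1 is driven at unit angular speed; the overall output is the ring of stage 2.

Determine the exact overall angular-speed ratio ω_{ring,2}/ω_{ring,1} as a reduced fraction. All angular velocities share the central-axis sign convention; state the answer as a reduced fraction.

671/888

Stage 1: N_ring = 35 + 2·13 = 61
Stage 1: 35(ω_s−ω_c) = −61(ω_r−ω_c),  ω_s=0, ω_r=1
Stage 1: 35(0−ω_c) = −61(1−ω_c)  ⇒  96ω_c = 61  ⇒  ω_c = 61/96
  ⇒ ω_c¹/ω_r¹ = 61/96
Stage 2: N_ring = 14 + 2·30 = 74
Stage 2: 14(ω_s−ω_c) = −74(ω_r−ω_c),  ω_s=0, ω_c=1
Stage 2: ω_r = 1 − (14/74)(0−1) = 44/37
  ⇒ ω_r²/ω_c² = 44/37
Coupling ω_c² = ω_c¹ ⇒ overall = 61/96 × 44/37 = 671/888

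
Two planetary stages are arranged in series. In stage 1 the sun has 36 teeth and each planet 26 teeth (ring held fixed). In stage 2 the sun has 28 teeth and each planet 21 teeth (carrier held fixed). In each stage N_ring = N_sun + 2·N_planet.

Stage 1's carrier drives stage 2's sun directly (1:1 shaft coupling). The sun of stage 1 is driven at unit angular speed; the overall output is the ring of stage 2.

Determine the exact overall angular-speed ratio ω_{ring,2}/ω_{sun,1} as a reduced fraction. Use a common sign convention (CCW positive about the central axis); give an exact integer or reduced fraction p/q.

Stage 1: N_ring = 36 + 2·26 = 88
Stage 1: 36(ω_s−ω_c) = −88(ω_r−ω_c),  ω_r=0, ω_s=1
Stage 1: 36(1−ω_c) = −88(0−ω_c)  ⇒  124ω_c = 36  ⇒  ω_c = 9/31
  ⇒ ω_c¹/ω_s¹ = 9/31
Stage 2: N_ring = 28 + 2·21 = 70
Stage 2: 28(ω_s−ω_c) = −70(ω_r−ω_c),  ω_c=0, ω_s=1
Stage 2: ω_r = 0 − (28/70)(1−0) = -2/5
  ⇒ ω_r²/ω_s² = -2/5
Coupling ω_s² = ω_c¹ ⇒ overall = 9/31 × -2/5 = -18/155

-18/155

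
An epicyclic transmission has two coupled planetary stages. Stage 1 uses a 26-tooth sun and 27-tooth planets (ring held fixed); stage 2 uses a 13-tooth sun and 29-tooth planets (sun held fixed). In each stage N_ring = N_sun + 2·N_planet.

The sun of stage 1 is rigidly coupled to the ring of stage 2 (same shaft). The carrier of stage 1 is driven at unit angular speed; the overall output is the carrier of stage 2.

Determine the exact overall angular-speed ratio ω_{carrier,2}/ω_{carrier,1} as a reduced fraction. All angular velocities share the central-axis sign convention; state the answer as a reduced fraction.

Stage 1: N_ring = 26 + 2·27 = 80
Stage 1: 26(ω_s−ω_c) = −80(ω_r−ω_c),  ω_r=0, ω_c=1
Stage 1: ω_s = 1 − (80/26)(0−1) = 53/13
  ⇒ ω_s¹/ω_c¹ = 53/13
Stage 2: N_ring = 13 + 2·29 = 71
Stage 2: 13(ω_s−ω_c) = −71(ω_r−ω_c),  ω_s=0, ω_r=1
Stage 2: 13(0−ω_c) = −71(1−ω_c)  ⇒  84ω_c = 71  ⇒  ω_c = 71/84
  ⇒ ω_c²/ω_r² = 71/84
Coupling ω_r² = ω_s¹ ⇒ overall = 53/13 × 71/84 = 3763/1092

3763/1092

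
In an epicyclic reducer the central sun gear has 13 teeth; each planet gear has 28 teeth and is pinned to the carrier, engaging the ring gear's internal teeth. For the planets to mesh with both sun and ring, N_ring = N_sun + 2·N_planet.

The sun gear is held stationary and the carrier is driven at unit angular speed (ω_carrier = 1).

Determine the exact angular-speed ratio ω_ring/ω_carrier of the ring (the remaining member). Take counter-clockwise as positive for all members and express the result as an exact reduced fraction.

N_ring = 13 + 2·28 = 69
13(ω_s−ω_c) = −69(ω_r−ω_c),  ω_s=0, ω_c=1
ω_r = 1 − (13/69)(0−1) = 82/69
ω_r/ω_c = 82/69

82/69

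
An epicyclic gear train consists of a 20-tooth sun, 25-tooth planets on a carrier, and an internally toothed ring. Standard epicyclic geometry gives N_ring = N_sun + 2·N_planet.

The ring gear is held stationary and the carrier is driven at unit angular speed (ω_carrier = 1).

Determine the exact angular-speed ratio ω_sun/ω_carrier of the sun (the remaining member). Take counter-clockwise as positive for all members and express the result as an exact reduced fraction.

9/2

N_ring = 20 + 2·25 = 70
20(ω_s−ω_c) = −70(ω_r−ω_c),  ω_r=0, ω_c=1
ω_s = 1 − (70/20)(0−1) = 9/2
ω_s/ω_c = 9/2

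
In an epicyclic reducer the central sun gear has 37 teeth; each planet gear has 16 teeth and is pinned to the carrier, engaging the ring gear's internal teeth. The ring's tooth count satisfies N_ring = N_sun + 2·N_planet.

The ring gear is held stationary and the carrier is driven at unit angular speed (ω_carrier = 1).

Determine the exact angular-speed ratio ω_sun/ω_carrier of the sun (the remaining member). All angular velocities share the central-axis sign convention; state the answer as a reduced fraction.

106/37

N_ring = 37 + 2·16 = 69
37(ω_s−ω_c) = −69(ω_r−ω_c),  ω_r=0, ω_c=1
ω_s = 1 − (69/37)(0−1) = 106/37
ω_s/ω_c = 106/37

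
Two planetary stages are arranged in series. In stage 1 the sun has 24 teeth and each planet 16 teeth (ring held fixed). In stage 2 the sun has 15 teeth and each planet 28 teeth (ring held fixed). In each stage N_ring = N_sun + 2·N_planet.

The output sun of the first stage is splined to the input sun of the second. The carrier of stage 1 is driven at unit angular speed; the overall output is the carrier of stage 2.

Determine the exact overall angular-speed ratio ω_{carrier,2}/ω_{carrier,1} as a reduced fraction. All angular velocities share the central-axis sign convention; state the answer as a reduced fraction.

25/43

Stage 1: N_ring = 24 + 2·16 = 56
Stage 1: 24(ω_s−ω_c) = −56(ω_r−ω_c),  ω_r=0, ω_c=1
Stage 1: ω_s = 1 − (56/24)(0−1) = 10/3
  ⇒ ω_s¹/ω_c¹ = 10/3
Stage 2: N_ring = 15 + 2·28 = 71
Stage 2: 15(ω_s−ω_c) = −71(ω_r−ω_c),  ω_r=0, ω_s=1
Stage 2: 15(1−ω_c) = −71(0−ω_c)  ⇒  86ω_c = 15  ⇒  ω_c = 15/86
  ⇒ ω_c²/ω_s² = 15/86
Coupling ω_s² = ω_s¹ ⇒ overall = 10/3 × 15/86 = 25/43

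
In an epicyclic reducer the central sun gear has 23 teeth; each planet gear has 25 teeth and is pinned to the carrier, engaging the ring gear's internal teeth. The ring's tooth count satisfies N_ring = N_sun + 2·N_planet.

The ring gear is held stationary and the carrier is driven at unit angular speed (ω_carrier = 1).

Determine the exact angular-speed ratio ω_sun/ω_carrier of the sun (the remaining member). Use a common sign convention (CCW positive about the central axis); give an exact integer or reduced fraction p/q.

96/23

N_ring = 23 + 2·25 = 73
23(ω_s−ω_c) = −73(ω_r−ω_c),  ω_r=0, ω_c=1
ω_s = 1 − (73/23)(0−1) = 96/23
ω_s/ω_c = 96/23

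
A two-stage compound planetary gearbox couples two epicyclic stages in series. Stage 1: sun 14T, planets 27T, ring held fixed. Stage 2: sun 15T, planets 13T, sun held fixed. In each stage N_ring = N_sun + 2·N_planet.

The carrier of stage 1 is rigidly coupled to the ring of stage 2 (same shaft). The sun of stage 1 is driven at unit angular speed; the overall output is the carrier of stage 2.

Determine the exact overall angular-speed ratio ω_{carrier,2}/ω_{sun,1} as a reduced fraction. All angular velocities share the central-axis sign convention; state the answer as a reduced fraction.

1/8

Stage 1: N_ring = 14 + 2·27 = 68
Stage 1: 14(ω_s−ω_c) = −68(ω_r−ω_c),  ω_r=0, ω_s=1
Stage 1: 14(1−ω_c) = −68(0−ω_c)  ⇒  82ω_c = 14  ⇒  ω_c = 7/41
  ⇒ ω_c¹/ω_s¹ = 7/41
Stage 2: N_ring = 15 + 2·13 = 41
Stage 2: 15(ω_s−ω_c) = −41(ω_r−ω_c),  ω_s=0, ω_r=1
Stage 2: 15(0−ω_c) = −41(1−ω_c)  ⇒  56ω_c = 41  ⇒  ω_c = 41/56
  ⇒ ω_c²/ω_r² = 41/56
Coupling ω_r² = ω_c¹ ⇒ overall = 7/41 × 41/56 = 1/8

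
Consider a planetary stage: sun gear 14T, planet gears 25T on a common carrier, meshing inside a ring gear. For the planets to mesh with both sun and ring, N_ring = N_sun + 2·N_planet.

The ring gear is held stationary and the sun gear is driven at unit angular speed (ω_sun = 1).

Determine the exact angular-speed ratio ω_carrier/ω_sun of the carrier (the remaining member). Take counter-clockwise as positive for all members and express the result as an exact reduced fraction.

N_ring = 14 + 2·25 = 64
14(ω_s−ω_c) = −64(ω_r−ω_c),  ω_r=0, ω_s=1
14(1−ω_c) = −64(0−ω_c)  ⇒  78ω_c = 14  ⇒  ω_c = 7/39
ω_c/ω_s = 7/39

7/39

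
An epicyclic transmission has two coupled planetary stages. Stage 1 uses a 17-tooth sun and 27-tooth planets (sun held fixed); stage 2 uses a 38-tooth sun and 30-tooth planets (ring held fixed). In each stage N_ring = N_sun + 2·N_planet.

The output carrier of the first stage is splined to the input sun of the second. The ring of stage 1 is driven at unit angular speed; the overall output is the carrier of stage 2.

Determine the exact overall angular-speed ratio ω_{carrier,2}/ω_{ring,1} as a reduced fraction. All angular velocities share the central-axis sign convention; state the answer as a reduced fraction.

1349/5984

Stage 1: N_ring = 17 + 2·27 = 71
Stage 1: 17(ω_s−ω_c) = −71(ω_r−ω_c),  ω_s=0, ω_r=1
Stage 1: 17(0−ω_c) = −71(1−ω_c)  ⇒  88ω_c = 71  ⇒  ω_c = 71/88
  ⇒ ω_c¹/ω_r¹ = 71/88
Stage 2: N_ring = 38 + 2·30 = 98
Stage 2: 38(ω_s−ω_c) = −98(ω_r−ω_c),  ω_r=0, ω_s=1
Stage 2: 38(1−ω_c) = −98(0−ω_c)  ⇒  136ω_c = 38  ⇒  ω_c = 19/68
  ⇒ ω_c²/ω_s² = 19/68
Coupling ω_s² = ω_c¹ ⇒ overall = 71/88 × 19/68 = 1349/5984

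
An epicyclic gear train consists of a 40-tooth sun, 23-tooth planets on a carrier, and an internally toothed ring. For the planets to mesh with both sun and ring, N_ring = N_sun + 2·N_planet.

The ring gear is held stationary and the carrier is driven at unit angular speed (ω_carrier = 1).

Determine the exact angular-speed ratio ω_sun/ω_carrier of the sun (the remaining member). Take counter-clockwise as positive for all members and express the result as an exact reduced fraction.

N_ring = 40 + 2·23 = 86
40(ω_s−ω_c) = −86(ω_r−ω_c),  ω_r=0, ω_c=1
ω_s = 1 − (86/40)(0−1) = 63/20
ω_s/ω_c = 63/20

63/20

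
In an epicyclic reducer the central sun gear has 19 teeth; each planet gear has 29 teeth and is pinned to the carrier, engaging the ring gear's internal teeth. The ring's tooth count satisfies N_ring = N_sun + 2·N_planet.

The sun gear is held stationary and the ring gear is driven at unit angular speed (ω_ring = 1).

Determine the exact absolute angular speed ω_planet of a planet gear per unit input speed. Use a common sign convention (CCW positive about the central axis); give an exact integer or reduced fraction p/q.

77/58

N_ring = 19 + 2·29 = 77
19(ω_s−ω_c) = −77(ω_r−ω_c),  ω_s=0, ω_r=1
19(0−ω_c) = −77(1−ω_c)  ⇒  96ω_c = 77  ⇒  ω_c = 77/96
sun–planet: 19·(0−77/96) = −29·(ω_p−ω_c)  ⇒  ω_p−ω_c = −(19/29)·(-77/96) = 1463/2784
ω_p = 77/96 + 1463/2784 = 77/58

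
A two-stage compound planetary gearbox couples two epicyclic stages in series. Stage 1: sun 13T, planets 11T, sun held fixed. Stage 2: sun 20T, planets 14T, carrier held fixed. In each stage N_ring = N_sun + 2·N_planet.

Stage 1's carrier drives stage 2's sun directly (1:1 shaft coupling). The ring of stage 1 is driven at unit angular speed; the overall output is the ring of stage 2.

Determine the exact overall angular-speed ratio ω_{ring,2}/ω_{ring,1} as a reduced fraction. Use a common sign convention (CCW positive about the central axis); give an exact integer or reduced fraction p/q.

-175/576

Stage 1: N_ring = 13 + 2·11 = 35
Stage 1: 13(ω_s−ω_c) = −35(ω_r−ω_c),  ω_s=0, ω_r=1
Stage 1: 13(0−ω_c) = −35(1−ω_c)  ⇒  48ω_c = 35  ⇒  ω_c = 35/48
  ⇒ ω_c¹/ω_r¹ = 35/48
Stage 2: N_ring = 20 + 2·14 = 48
Stage 2: 20(ω_s−ω_c) = −48(ω_r−ω_c),  ω_c=0, ω_s=1
Stage 2: ω_r = 0 − (20/48)(1−0) = -5/12
  ⇒ ω_r²/ω_s² = -5/12
Coupling ω_s² = ω_c¹ ⇒ overall = 35/48 × -5/12 = -175/576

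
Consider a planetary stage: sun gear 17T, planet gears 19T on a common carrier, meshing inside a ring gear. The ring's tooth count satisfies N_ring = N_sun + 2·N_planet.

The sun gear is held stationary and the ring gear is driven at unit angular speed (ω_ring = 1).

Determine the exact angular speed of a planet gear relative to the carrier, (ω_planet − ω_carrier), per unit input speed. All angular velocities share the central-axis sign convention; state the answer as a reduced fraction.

935/1368

N_ring = 17 + 2·19 = 55
17(ω_s−ω_c) = −55(ω_r−ω_c),  ω_s=0, ω_r=1
17(0−ω_c) = −55(1−ω_c)  ⇒  72ω_c = 55  ⇒  ω_c = 55/72
sun–planet: 17·(0−55/72) = −19·(ω_p−ω_c)  ⇒  ω_p−ω_c = −(17/19)·(-55/72) = 935/1368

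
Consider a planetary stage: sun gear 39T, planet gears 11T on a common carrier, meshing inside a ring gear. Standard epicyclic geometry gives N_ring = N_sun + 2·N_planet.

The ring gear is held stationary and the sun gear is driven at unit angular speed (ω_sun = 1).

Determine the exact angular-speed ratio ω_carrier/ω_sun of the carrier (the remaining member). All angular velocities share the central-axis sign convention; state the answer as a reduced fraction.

39/100

N_ring = 39 + 2·11 = 61
39(ω_s−ω_c) = −61(ω_r−ω_c),  ω_r=0, ω_s=1
39(1−ω_c) = −61(0−ω_c)  ⇒  100ω_c = 39  ⇒  ω_c = 39/100
ω_c/ω_s = 39/100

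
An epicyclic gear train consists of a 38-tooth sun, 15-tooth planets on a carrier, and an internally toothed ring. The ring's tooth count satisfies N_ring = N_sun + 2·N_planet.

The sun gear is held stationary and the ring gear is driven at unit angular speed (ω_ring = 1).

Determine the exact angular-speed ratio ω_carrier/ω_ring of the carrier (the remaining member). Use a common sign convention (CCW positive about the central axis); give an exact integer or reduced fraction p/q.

N_ring = 38 + 2·15 = 68
38(ω_s−ω_c) = −68(ω_r−ω_c),  ω_s=0, ω_r=1
38(0−ω_c) = −68(1−ω_c)  ⇒  106ω_c = 68  ⇒  ω_c = 34/53
ω_c/ω_r = 34/53

34/53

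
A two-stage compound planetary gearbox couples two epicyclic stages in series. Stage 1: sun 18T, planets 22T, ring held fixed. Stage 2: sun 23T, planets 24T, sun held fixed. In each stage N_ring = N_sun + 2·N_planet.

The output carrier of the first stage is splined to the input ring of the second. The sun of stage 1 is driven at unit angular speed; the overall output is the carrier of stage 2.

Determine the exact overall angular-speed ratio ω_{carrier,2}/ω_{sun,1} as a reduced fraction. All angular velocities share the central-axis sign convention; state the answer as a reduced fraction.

639/3760

Stage 1: N_ring = 18 + 2·22 = 62
Stage 1: 18(ω_s−ω_c) = −62(ω_r−ω_c),  ω_r=0, ω_s=1
Stage 1: 18(1−ω_c) = −62(0−ω_c)  ⇒  80ω_c = 18  ⇒  ω_c = 9/40
  ⇒ ω_c¹/ω_s¹ = 9/40
Stage 2: N_ring = 23 + 2·24 = 71
Stage 2: 23(ω_s−ω_c) = −71(ω_r−ω_c),  ω_s=0, ω_r=1
Stage 2: 23(0−ω_c) = −71(1−ω_c)  ⇒  94ω_c = 71  ⇒  ω_c = 71/94
  ⇒ ω_c²/ω_r² = 71/94
Coupling ω_r² = ω_c¹ ⇒ overall = 9/40 × 71/94 = 639/3760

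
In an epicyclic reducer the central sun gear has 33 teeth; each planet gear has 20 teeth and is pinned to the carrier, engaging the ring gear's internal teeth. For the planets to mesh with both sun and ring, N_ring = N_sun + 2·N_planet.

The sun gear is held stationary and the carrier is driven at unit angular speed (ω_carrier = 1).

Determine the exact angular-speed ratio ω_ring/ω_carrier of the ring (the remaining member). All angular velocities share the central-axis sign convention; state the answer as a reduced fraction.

N_ring = 33 + 2·20 = 73
33(ω_s−ω_c) = −73(ω_r−ω_c),  ω_s=0, ω_c=1
ω_r = 1 − (33/73)(0−1) = 106/73
ω_r/ω_c = 106/73

106/73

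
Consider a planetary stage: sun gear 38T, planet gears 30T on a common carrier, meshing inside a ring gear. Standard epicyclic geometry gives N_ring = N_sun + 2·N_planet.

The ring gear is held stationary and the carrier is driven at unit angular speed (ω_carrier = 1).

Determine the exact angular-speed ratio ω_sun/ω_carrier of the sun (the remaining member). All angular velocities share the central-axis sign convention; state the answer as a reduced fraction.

68/19

N_ring = 38 + 2·30 = 98
38(ω_s−ω_c) = −98(ω_r−ω_c),  ω_r=0, ω_c=1
ω_s = 1 − (98/38)(0−1) = 68/19
ω_s/ω_c = 68/19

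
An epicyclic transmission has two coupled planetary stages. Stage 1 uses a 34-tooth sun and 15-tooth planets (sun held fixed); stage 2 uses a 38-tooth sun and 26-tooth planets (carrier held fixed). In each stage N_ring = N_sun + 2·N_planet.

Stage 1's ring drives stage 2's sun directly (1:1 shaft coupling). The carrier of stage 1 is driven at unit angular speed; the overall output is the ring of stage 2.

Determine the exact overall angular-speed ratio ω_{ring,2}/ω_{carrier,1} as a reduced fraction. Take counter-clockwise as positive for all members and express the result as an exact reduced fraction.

-931/1440

Stage 1: N_ring = 34 + 2·15 = 64
Stage 1: 34(ω_s−ω_c) = −64(ω_r−ω_c),  ω_s=0, ω_c=1
Stage 1: ω_r = 1 − (34/64)(0−1) = 49/32
  ⇒ ω_r¹/ω_c¹ = 49/32
Stage 2: N_ring = 38 + 2·26 = 90
Stage 2: 38(ω_s−ω_c) = −90(ω_r−ω_c),  ω_c=0, ω_s=1
Stage 2: ω_r = 0 − (38/90)(1−0) = -19/45
  ⇒ ω_r²/ω_s² = -19/45
Coupling ω_s² = ω_r¹ ⇒ overall = 49/32 × -19/45 = -931/1440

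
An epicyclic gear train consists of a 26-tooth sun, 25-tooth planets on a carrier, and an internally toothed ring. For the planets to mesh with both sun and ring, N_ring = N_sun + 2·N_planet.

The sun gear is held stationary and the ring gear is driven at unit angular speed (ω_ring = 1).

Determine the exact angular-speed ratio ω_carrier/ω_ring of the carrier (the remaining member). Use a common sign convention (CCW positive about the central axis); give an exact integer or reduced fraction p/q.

N_ring = 26 + 2·25 = 76
26(ω_s−ω_c) = −76(ω_r−ω_c),  ω_s=0, ω_r=1
26(0−ω_c) = −76(1−ω_c)  ⇒  102ω_c = 76  ⇒  ω_c = 38/51
ω_c/ω_r = 38/51

38/51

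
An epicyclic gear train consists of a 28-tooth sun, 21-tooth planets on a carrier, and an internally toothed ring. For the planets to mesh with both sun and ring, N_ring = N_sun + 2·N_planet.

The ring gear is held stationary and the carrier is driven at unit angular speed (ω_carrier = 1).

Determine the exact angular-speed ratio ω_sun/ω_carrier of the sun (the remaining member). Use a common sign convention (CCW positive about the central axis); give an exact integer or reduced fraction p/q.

N_ring = 28 + 2·21 = 70
28(ω_s−ω_c) = −70(ω_r−ω_c),  ω_r=0, ω_c=1
ω_s = 1 − (70/28)(0−1) = 7/2
ω_s/ω_c = 7/2

7/2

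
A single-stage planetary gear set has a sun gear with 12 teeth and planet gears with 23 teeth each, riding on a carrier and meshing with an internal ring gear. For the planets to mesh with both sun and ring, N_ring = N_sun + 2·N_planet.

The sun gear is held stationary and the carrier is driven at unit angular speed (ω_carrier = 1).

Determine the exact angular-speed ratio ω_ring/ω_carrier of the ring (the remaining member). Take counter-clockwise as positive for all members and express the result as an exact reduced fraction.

35/29

N_ring = 12 + 2·23 = 58
12(ω_s−ω_c) = −58(ω_r−ω_c),  ω_s=0, ω_c=1
ω_r = 1 − (12/58)(0−1) = 35/29
ω_r/ω_c = 35/29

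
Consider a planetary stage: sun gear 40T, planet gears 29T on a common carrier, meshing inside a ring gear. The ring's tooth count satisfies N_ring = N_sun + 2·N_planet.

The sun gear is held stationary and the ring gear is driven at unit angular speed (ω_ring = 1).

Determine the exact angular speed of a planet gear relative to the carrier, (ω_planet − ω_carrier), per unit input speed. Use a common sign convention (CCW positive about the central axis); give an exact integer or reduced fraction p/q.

N_ring = 40 + 2·29 = 98
40(ω_s−ω_c) = −98(ω_r−ω_c),  ω_s=0, ω_r=1
40(0−ω_c) = −98(1−ω_c)  ⇒  138ω_c = 98  ⇒  ω_c = 49/69
sun–planet: 40·(0−49/69) = −29·(ω_p−ω_c)  ⇒  ω_p−ω_c = −(40/29)·(-49/69) = 1960/2001

1960/2001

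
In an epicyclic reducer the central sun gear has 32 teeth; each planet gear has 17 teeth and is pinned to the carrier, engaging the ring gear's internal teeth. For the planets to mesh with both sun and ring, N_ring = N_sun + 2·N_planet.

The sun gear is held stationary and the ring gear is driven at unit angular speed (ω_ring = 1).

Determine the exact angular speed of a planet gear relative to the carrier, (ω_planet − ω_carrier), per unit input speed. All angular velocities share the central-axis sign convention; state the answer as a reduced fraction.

N_ring = 32 + 2·17 = 66
32(ω_s−ω_c) = −66(ω_r−ω_c),  ω_s=0, ω_r=1
32(0−ω_c) = −66(1−ω_c)  ⇒  98ω_c = 66  ⇒  ω_c = 33/49
sun–planet: 32·(0−33/49) = −17·(ω_p−ω_c)  ⇒  ω_p−ω_c = −(32/17)·(-33/49) = 1056/833

1056/833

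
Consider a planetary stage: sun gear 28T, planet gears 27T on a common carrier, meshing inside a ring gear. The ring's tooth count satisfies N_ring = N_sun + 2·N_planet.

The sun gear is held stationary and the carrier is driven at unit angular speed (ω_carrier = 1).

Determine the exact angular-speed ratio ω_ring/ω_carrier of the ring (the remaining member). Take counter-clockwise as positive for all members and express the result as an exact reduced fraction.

N_ring = 28 + 2·27 = 82
28(ω_s−ω_c) = −82(ω_r−ω_c),  ω_s=0, ω_c=1
ω_r = 1 − (28/82)(0−1) = 55/41
ω_r/ω_c = 55/41

55/41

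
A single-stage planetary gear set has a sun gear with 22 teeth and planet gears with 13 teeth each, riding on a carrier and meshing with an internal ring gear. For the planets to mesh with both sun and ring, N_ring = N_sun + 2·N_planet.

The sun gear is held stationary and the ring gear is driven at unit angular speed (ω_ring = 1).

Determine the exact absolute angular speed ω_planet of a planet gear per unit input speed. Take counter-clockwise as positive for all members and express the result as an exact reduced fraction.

24/13

N_ring = 22 + 2·13 = 48
22(ω_s−ω_c) = −48(ω_r−ω_c),  ω_s=0, ω_r=1
22(0−ω_c) = −48(1−ω_c)  ⇒  70ω_c = 48  ⇒  ω_c = 24/35
sun–planet: 22·(0−24/35) = −13·(ω_p−ω_c)  ⇒  ω_p−ω_c = −(22/13)·(-24/35) = 528/455
ω_p = 24/35 + 528/455 = 24/13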